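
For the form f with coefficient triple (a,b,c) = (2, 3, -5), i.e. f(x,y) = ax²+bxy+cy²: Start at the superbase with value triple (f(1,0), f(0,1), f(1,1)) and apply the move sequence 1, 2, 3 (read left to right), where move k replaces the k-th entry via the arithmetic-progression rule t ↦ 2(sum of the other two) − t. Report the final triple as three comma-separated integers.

start (2,-5,0) = (f(1,0),f(0,1),f(1,1))
replace slot 1: 2·((-5)+0) − 2 = -12 → (-12,-5,0)
replace slot 2: 2·((-12)+0) − (-5) = -19 → (-12,-19,0)
replace slot 3: 2·((-12)+(-19)) − 0 = -62 → (-12,-19,-62)

-12,-19,-62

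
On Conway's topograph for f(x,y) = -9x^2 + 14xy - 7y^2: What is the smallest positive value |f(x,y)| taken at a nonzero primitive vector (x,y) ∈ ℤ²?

translate: b→4 (≡-14 mod 18), so (9,-14,7)→(9,4,2)
flip: (9,4,2)→(2,-4,9)
translate: b→0 (≡-4 mod 4), so (2,-4,9)→(2,0,7)
reduced (well bottom): (2,0,7) with a≤c, −a<b≤a
well minimum |f| = |-2| = 2 (negative-definite)

2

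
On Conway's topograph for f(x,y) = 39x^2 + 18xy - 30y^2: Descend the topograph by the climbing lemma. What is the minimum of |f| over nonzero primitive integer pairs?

river: ρ → (-30,42,27)
river: ρ → (27,66,-6)
river: ρ → (-6,66,27)
river: ρ → (27,42,-30)
river: ρ → (-30,18,39)
river: ρ → (39,60,-9)
river: ρ → (-9,66,18)
river: ρ → (18,42,-45)
river: ρ → (-45,48,15)
river: ρ → (15,42,-54)
river: ρ → (-54,66,3)
river: ρ → (3,66,-54)
river: ρ → (-54,42,15)
river: ρ → (15,48,-45)
river: ρ → (-45,42,18)
river: ρ → (18,66,-9)
river: ρ → (-9,60,39)
river: ρ → (39,18,-30)
closes: descent 0, river 18
min |a| on river = 3

3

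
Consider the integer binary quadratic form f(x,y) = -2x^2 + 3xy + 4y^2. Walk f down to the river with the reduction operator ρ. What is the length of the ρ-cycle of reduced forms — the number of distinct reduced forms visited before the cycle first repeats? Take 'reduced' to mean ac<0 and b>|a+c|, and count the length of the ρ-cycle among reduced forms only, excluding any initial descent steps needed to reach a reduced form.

D = 41, ⌊√D⌋ = 6
river: ρ → (4,5,-1)
river: ρ → (-1,5,4)
river: ρ → (4,3,-2)
river: ρ → (-2,5,2)
river: ρ → (2,3,-4)
river: ρ → (-4,5,1)
river: ρ → (1,5,-4)
river: ρ → (-4,3,2)
river: ρ → (2,5,-2)
river: ρ → (-2,3,4)
ρ-cycle length = 10 (tail of 0 descent steps not counted)

10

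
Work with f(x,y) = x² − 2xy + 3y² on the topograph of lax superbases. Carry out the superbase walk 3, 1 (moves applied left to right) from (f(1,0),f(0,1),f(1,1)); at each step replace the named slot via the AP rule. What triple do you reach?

start (1,3,2) = (f(1,0),f(0,1),f(1,1))
replace slot 3: 2·(1+3) − 2 = 6 → (1,3,6)
replace slot 1: 2·(3+6) − 1 = 17 → (17,3,6)

17,3,6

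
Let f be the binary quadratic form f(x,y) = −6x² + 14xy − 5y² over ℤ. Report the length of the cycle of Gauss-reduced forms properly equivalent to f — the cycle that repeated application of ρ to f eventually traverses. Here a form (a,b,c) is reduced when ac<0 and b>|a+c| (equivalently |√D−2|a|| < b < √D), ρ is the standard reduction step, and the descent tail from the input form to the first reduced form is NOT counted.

D = 76, ⌊√D⌋ = 8
descent: ρ → (-5,6,2)  [lands on river]
river: ρ → (2,6,-5)
river: ρ → (-5,4,3)
river: ρ → (3,8,-1)
river: ρ → (-1,8,3)
river: ρ → (3,4,-5)
ρ-cycle length = 6 (tail of 1 descent step not counted)

6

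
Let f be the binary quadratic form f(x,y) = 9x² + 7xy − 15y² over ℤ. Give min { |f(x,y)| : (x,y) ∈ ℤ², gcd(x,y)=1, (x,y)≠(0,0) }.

river: ρ → (-15,23,1)
river: ρ → (1,23,-15)
river: ρ → (-15,7,9)
river: ρ → (9,11,-13)
river: ρ → (-13,15,7)
river: ρ → (7,13,-15)
river: ρ → (-15,17,5)
river: ρ → (5,23,-3)
river: ρ → (-3,19,19)
river: ρ → (19,19,-3)
river: ρ → (-3,23,5)
river: ρ → (5,17,-15)
river: ρ → (-15,13,7)
river: ρ → (7,15,-13)
river: ρ → (-13,11,9)
river: ρ → (9,7,-15)
closes: descent 0, river 16
min |a| on river = 1

1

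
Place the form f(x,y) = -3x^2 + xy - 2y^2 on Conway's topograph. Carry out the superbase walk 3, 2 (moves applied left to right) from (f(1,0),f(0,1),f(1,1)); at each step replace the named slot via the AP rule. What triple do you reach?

start (-3,-2,-4) = (f(1,0),f(0,1),f(1,1))
replace slot 3: 2·((-3)+(-2)) − (-4) = -6 → (-3,-2,-6)
replace slot 2: 2·((-3)+(-6)) − (-2) = -16 → (-3,-16,-6)

-3,-16,-6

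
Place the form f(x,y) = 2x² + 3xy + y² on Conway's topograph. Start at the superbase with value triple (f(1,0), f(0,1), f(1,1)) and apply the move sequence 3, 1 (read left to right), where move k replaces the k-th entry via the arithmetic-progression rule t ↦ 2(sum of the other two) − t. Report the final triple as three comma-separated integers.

start (2,1,6) = (f(1,0),f(0,1),f(1,1))
replace slot 3: 2·(2+1) − 6 = 0 → (2,1,0)
replace slot 1: 2·(1+0) − 2 = 0 → (0,1,0)

0,1,0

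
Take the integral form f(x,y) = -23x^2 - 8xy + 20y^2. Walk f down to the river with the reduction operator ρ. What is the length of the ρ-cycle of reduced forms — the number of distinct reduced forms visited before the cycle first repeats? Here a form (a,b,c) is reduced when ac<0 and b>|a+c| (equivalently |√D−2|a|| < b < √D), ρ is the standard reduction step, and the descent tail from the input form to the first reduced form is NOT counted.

D = 1904, ⌊√D⌋ = 43
descent: ρ → (20,8,-23)  [lands on river]
river: ρ → (-23,38,5)
river: ρ → (5,42,-7)
river: ρ → (-7,42,5)
river: ρ → (5,38,-23)
river: ρ → (-23,8,20)
river: ρ → (20,32,-11)
river: ρ → (-11,34,17)
river: ρ → (17,34,-11)
river: ρ → (-11,32,20)
ρ-cycle length = 10 (tail of 1 descent step not counted)

10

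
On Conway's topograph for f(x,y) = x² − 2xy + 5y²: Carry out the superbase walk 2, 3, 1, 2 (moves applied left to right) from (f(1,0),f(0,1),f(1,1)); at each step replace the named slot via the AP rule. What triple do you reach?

start (1,5,4) = (f(1,0),f(0,1),f(1,1))
replace slot 2: 2·(1+4) − 5 = 5 → (1,5,4)
replace slot 3: 2·(1+5) − 4 = 8 → (1,5,8)
replace slot 1: 2·(5+8) − 1 = 25 → (25,5,8)
replace slot 2: 2·(25+8) − 5 = 61 → (25,61,8)

25,61,8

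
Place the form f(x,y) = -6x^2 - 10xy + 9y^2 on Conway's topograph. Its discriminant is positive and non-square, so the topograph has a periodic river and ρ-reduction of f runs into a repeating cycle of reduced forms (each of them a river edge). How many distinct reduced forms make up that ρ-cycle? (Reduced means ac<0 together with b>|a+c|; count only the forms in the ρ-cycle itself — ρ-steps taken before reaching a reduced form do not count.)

D = 316, ⌊√D⌋ = 17
descent: ρ → (9,10,-6)  [lands on river]
river: ρ → (-6,14,5)
river: ρ → (5,16,-3)
river: ρ → (-3,14,10)
river: ρ → (10,6,-7)
river: ρ → (-7,8,9)
ρ-cycle length = 6 (tail of 1 descent step not counted)

6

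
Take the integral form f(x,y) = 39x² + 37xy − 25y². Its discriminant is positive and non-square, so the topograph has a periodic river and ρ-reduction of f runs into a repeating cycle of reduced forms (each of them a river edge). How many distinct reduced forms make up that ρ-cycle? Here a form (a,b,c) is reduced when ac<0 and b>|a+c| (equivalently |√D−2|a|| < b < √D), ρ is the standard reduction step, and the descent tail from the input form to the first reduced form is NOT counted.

D = 5269, ⌊√D⌋ = 72
river: ρ → (-25,63,13)
river: ρ → (13,67,-15)
river: ρ → (-15,53,41)
river: ρ → (41,29,-27)
river: ρ → (-27,25,43)
river: ρ → (43,61,-9)
river: ρ → (-9,65,29)
river: ρ → (29,51,-23)
river: ρ → (-23,41,39)
river: ρ → (39,37,-25)
ρ-cycle length = 10 (tail of 0 descent steps not counted)

10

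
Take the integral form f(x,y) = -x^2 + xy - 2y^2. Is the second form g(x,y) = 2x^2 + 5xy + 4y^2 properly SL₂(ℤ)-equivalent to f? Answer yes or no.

D₁ = -7, D₂ = -7
f is negative-definite; reduce −f:
−f: translate: b→1 (≡-1 mod 2), so (1,-1,2)→(1,1,2)
−f: reduced (well bottom): (1,1,2) with a≤c, −a<b≤a
flip sign back: reduced form of f is (-1,-1,-2)
g: translate: b→1 (≡5 mod 4), so (2,5,4)→(2,1,1)
g: flip: (2,1,1)→(1,-1,2)
g: translate: b→1 (≡-1 mod 2), so (1,-1,2)→(1,1,2)
g: reduced (well bottom): (1,1,2) with a≤c, −a<b≤a
reduced forms (-1, -1, -2) vs (1, 1, 2) ⇒ inequivalent

no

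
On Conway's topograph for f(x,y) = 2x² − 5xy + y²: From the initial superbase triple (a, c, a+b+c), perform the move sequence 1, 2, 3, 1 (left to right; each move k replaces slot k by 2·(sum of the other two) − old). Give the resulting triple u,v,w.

start (2,1,-2) = (f(1,0),f(0,1),f(1,1))
replace slot 1: 2·(1+(-2)) − 2 = -4 → (-4,1,-2)
replace slot 2: 2·((-4)+(-2)) − 1 = -13 → (-4,-13,-2)
replace slot 3: 2·((-4)+(-13)) − (-2) = -32 → (-4,-13,-32)
replace slot 1: 2·((-13)+(-32)) − (-4) = -86 → (-86,-13,-32)

-86,-13,-32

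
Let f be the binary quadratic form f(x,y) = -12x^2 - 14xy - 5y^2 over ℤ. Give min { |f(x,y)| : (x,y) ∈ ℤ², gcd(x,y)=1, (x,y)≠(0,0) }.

translate: b→-10 (≡14 mod 24), so (12,14,5)→(12,-10,3)
flip: (12,-10,3)→(3,10,12)
translate: b→-2 (≡10 mod 6), so (3,10,12)→(3,-2,4)
reduced (well bottom): (3,-2,4) with a≤c, −a<b≤a
well minimum |f| = |-3| = 3 (negative-definite)

3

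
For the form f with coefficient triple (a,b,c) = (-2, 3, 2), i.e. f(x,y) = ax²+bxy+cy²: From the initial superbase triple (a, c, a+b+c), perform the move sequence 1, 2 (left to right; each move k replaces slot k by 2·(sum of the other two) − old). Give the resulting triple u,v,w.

start (-2,2,3) = (f(1,0),f(0,1),f(1,1))
replace slot 1: 2·(2+3) − (-2) = 12 → (12,2,3)
replace slot 2: 2·(12+3) − 2 = 28 → (12,28,3)

12,28,3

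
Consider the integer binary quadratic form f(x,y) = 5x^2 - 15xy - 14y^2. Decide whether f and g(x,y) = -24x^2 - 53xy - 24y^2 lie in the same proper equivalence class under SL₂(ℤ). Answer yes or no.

D₁ = 505, D₂ = 505
river cycle of f (length 8): (-14, 15, 5), (5, 15, -14), (-14, 13, 6), (6, 11, -16), (-16, 21, 1), (1, 21, -16), (-16, 11, 6), (6, 13, -14)
river cycle of g (length 8): (5, 15, -14), (-14, 13, 6), (6, 11, -16), (-16, 21, 1), (1, 21, -16), (-16, 11, 6), (6, 13, -14), (-14, 15, 5)
cycles coincide ⇒ equivalent

yes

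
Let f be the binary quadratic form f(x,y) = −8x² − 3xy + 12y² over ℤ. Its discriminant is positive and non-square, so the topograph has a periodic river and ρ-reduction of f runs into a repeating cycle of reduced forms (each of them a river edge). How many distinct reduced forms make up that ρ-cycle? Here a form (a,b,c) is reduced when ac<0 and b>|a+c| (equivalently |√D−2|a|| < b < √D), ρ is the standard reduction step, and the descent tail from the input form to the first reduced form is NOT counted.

D = 393, ⌊√D⌋ = 19
descent: ρ → (12,3,-8)
descent: ρ → (-8,13,7)  [lands on river]
river: ρ → (7,15,-6)
river: ρ → (-6,9,13)
river: ρ → (13,17,-2)
river: ρ → (-2,19,4)
river: ρ → (4,13,-14)
river: ρ → (-14,15,3)
river: ρ → (3,15,-14)
river: ρ → (-14,13,4)
river: ρ → (4,19,-2)
river: ρ → (-2,17,13)
river: ρ → (13,9,-6)
river: ρ → (-6,15,7)
river: ρ → (7,13,-8)
river: ρ → (-8,19,1)
river: ρ → (1,19,-8)
ρ-cycle length = 16 (tail of 2 descent steps not counted)

16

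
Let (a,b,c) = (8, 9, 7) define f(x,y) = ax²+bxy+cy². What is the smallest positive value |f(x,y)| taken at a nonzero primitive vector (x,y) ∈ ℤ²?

translate: b→-7 (≡9 mod 16), so (8,9,7)→(8,-7,6)
flip: (8,-7,6)→(6,7,8)
translate: b→-5 (≡7 mod 12), so (6,7,8)→(6,-5,7)
reduced (well bottom): (6,-5,7) with a≤c, −a<b≤a
well minimum = a = 6

6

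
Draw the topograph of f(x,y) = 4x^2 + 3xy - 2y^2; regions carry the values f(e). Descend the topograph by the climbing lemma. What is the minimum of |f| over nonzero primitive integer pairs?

river: ρ → (-2,5,2)
river: ρ → (2,3,-4)
river: ρ → (-4,5,1)
river: ρ → (1,5,-4)
river: ρ → (-4,3,2)
river: ρ → (2,5,-2)
river: ρ → (-2,3,4)
river: ρ → (4,5,-1)
river: ρ → (-1,5,4)
river: ρ → (4,3,-2)
closes: descent 0, river 10
min |a| on river = 1

1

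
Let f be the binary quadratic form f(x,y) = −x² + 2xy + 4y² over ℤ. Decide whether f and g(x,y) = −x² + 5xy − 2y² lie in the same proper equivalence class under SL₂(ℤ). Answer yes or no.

D₁ = 20, D₂ = 17
discriminants differ ⇒ not SL₂(ℤ)-equivalent

no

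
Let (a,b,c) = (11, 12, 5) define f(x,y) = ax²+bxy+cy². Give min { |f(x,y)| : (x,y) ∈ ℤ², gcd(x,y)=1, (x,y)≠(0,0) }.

translate: b→-10 (≡12 mod 22), so (11,12,5)→(11,-10,4)
flip: (11,-10,4)→(4,10,11)
translate: b→2 (≡10 mod 8), so (4,10,11)→(4,2,5)
reduced (well bottom): (4,2,5) with a≤c, −a<b≤a
well minimum = a = 4

4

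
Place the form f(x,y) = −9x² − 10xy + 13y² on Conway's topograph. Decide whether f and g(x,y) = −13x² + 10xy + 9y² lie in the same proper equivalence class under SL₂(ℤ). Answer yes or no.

D₁ = 568, D₂ = 568
river cycle of f (length 6): (13, 10, -9), (-9, 8, 14), (14, 20, -3), (-3, 22, 7), (7, 20, -6), (-6, 16, 13)
river cycle of g (length 6): (9, 8, -14), (-14, 20, 3), (3, 22, -7), (-7, 20, 6), (6, 16, -13), (-13, 10, 9)
cycles differ ⇒ inequivalent

no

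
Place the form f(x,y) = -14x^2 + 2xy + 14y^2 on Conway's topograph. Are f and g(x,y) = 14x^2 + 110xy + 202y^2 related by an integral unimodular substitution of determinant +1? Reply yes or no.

D₁ = 788, D₂ = 788
river cycle of f (length 6): (14, 26, -2), (-2, 26, 14), (14, 2, -14), (-14, 26, 2), (2, 26, -14), (-14, 2, 14)
river cycle of g (length 6): (14, 26, -2), (-2, 26, 14), (14, 2, -14), (-14, 26, 2), (2, 26, -14), (-14, 2, 14)
cycles coincide ⇒ equivalent

yes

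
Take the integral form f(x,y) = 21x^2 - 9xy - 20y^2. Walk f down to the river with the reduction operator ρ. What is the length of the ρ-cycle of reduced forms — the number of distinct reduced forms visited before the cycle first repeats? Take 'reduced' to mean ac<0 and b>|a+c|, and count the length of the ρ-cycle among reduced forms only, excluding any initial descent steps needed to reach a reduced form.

D = 1761, ⌊√D⌋ = 41
descent: ρ → (-20,9,21)  [lands on river]
river: ρ → (21,33,-8)
river: ρ → (-8,31,25)
river: ρ → (25,19,-14)
river: ρ → (-14,37,7)
river: ρ → (7,33,-24)
river: ρ → (-24,15,16)
river: ρ → (16,17,-23)
river: ρ → (-23,29,10)
river: ρ → (10,31,-20)
ρ-cycle length = 10 (tail of 1 descent step not counted)

10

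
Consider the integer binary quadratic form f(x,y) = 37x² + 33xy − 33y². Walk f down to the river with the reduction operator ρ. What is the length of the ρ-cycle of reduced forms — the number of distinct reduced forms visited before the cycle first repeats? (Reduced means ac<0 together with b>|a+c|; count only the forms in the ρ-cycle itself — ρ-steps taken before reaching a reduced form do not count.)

D = 5973, ⌊√D⌋ = 77
river: ρ → (-33,33,37)
river: ρ → (37,41,-29)
river: ρ → (-29,75,3)
river: ρ → (3,75,-29)
river: ρ → (-29,41,37)
river: ρ → (37,33,-33)
ρ-cycle length = 6 (tail of 0 descent steps not counted)

6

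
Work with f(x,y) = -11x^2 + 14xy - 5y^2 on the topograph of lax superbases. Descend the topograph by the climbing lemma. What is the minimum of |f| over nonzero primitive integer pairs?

translate: b→8 (≡-14 mod 22), so (11,-14,5)→(11,8,2)
flip: (11,8,2)→(2,-8,11)
translate: b→0 (≡-8 mod 4), so (2,-8,11)→(2,0,3)
reduced (well bottom): (2,0,3) with a≤c, −a<b≤a
well minimum |f| = |-2| = 2 (negative-definite)

2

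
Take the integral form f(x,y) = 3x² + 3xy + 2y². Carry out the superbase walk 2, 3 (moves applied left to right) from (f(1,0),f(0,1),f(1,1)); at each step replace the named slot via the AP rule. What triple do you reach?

start (3,2,8) = (f(1,0),f(0,1),f(1,1))
replace slot 2: 2·(3+8) − 2 = 20 → (3,20,8)
replace slot 3: 2·(3+20) − 8 = 38 → (3,20,38)

3,20,38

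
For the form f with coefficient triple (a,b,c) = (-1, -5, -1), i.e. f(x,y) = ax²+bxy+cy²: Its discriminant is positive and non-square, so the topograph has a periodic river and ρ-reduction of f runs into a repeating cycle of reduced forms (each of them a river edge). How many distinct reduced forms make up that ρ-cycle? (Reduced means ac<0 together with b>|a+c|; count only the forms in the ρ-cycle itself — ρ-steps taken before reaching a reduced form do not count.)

D = 21, ⌊√D⌋ = 4
descent: ρ → (-1,3,3)  [lands on river]
river: ρ → (3,3,-1)
ρ-cycle length = 2 (tail of 1 descent step not counted)

2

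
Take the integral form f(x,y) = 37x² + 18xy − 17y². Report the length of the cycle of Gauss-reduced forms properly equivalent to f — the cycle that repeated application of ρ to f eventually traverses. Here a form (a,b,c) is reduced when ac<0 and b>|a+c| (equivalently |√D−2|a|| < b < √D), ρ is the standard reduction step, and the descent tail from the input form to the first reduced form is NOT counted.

D = 2840, ⌊√D⌋ = 53
descent: ρ → (-17,50,5)  [lands on river]
river: ρ → (5,50,-17)
river: ρ → (-17,52,2)
river: ρ → (2,52,-17)
ρ-cycle length = 4 (tail of 1 descent step not counted)

4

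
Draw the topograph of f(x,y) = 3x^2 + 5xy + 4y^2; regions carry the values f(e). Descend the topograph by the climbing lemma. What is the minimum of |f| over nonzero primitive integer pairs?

translate: b→-1 (≡5 mod 6), so (3,5,4)→(3,-1,2)
flip: (3,-1,2)→(2,1,3)
reduced (well bottom): (2,1,3) with a≤c, −a<b≤a
well minimum = a = 2

2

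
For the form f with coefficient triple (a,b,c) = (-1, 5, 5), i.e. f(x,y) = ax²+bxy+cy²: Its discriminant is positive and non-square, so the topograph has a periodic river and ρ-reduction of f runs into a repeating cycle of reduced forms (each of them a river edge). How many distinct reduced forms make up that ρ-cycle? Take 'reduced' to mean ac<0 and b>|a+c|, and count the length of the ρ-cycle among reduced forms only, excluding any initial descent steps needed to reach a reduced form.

D = 45, ⌊√D⌋ = 6
river: ρ → (5,5,-1)
river: ρ → (-1,5,5)
ρ-cycle length = 2 (tail of 0 descent steps not counted)

2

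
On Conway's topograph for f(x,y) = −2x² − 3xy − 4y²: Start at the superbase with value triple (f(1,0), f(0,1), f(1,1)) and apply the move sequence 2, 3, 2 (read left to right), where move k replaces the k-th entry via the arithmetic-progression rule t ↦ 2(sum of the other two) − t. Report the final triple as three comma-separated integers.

start (-2,-4,-9) = (f(1,0),f(0,1),f(1,1))
replace slot 2: 2·((-2)+(-9)) − (-4) = -18 → (-2,-18,-9)
replace slot 3: 2·((-2)+(-18)) − (-9) = -31 → (-2,-18,-31)
replace slot 2: 2·((-2)+(-31)) − (-18) = -48 → (-2,-48,-31)

-2,-48,-31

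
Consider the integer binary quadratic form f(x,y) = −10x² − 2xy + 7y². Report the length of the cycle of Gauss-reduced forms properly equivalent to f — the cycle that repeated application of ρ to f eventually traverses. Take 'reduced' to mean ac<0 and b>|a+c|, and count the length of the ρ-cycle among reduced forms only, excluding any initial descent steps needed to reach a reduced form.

D = 284, ⌊√D⌋ = 16
descent: ρ → (7,16,-1)  [lands on river]
river: ρ → (-1,16,7)
river: ρ → (7,12,-5)
river: ρ → (-5,8,11)
river: ρ → (11,14,-2)
river: ρ → (-2,14,11)
river: ρ → (11,8,-5)
river: ρ → (-5,12,7)
ρ-cycle length = 8 (tail of 1 descent step not counted)

8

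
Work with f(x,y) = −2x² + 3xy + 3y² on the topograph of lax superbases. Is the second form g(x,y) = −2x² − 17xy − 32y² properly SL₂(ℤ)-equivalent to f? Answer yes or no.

D₁ = 33, D₂ = 33
river cycle of f (length 4): (3, 3, -2), (-2, 5, 1), (1, 5, -2), (-2, 3, 3)
river cycle of g (length 4): (-2, 3, 3), (3, 3, -2), (-2, 5, 1), (1, 5, -2)
cycles coincide ⇒ equivalent

yes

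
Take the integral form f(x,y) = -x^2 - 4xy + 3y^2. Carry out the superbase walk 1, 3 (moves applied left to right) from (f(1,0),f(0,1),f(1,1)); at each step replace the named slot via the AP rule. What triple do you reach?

start (-1,3,-2) = (f(1,0),f(0,1),f(1,1))
replace slot 1: 2·(3+(-2)) − (-1) = 3 → (3,3,-2)
replace slot 3: 2·(3+3) − (-2) = 14 → (3,3,14)

3,3,14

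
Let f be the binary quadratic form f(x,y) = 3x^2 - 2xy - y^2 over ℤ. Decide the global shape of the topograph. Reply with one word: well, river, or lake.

D = b²−4ac = (-2)² − 4·3·(-1) = 16
D = 4² is a perfect square ⇒ form factors over ℤ ⇒ lakes

lake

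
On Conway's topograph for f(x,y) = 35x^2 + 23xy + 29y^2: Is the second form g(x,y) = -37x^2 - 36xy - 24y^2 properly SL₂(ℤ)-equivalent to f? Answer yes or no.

D₁ = -3531, D₂ = -2256
discriminants differ ⇒ not SL₂(ℤ)-equivalent

no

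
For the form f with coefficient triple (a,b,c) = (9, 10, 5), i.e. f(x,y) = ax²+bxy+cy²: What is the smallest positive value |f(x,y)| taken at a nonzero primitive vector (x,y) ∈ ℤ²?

translate: b→-8 (≡10 mod 18), so (9,10,5)→(9,-8,4)
flip: (9,-8,4)→(4,8,9)
translate: b→0 (≡8 mod 8), so (4,8,9)→(4,0,5)
reduced (well bottom): (4,0,5) with a≤c, −a<b≤a
well minimum = a = 4

4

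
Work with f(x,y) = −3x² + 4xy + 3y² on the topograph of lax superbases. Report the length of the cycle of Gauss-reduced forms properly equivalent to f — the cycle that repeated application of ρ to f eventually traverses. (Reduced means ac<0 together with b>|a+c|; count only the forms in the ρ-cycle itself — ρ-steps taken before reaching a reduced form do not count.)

D = 52, ⌊√D⌋ = 7
river: ρ → (3,2,-4)
river: ρ → (-4,6,1)
river: ρ → (1,6,-4)
river: ρ → (-4,2,3)
river: ρ → (3,4,-3)
river: ρ → (-3,2,4)
river: ρ → (4,6,-1)
river: ρ → (-1,6,4)
river: ρ → (4,2,-3)
river: ρ → (-3,4,3)
ρ-cycle length = 10 (tail of 0 descent steps not counted)

10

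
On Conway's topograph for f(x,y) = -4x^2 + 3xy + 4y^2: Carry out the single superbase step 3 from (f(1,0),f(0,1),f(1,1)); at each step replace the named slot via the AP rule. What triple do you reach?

start (-4,4,3) = (f(1,0),f(0,1),f(1,1))
replace slot 3: 2·((-4)+4) − 3 = -3 → (-4,4,-3)

-4,4,-3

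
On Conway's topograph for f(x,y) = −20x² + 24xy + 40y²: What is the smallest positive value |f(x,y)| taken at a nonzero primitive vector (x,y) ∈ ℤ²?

river: ρ → (40,56,-4)
river: ρ → (-4,56,40)
river: ρ → (40,24,-20)
river: ρ → (-20,56,8)
river: ρ → (8,56,-20)
river: ρ → (-20,24,40)
closes: descent 0, river 6
min |a| on river = 4

4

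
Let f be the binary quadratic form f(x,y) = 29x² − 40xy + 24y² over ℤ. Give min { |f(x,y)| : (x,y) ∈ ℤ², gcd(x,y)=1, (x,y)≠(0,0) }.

translate: b→18 (≡-40 mod 58), so (29,-40,24)→(29,18,13)
flip: (29,18,13)→(13,-18,29)
translate: b→8 (≡-18 mod 26), so (13,-18,29)→(13,8,24)
reduced (well bottom): (13,8,24) with a≤c, −a<b≤a
well minimum = a = 13

13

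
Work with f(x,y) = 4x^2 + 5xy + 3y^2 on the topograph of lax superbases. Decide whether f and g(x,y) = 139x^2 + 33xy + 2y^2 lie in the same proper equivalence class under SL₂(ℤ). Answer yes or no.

D₁ = -23, D₂ = -23
f: translate: b→-3 (≡5 mod 8), so (4,5,3)→(4,-3,2)
f: flip: (4,-3,2)→(2,3,4)
f: translate: b→-1 (≡3 mod 4), so (2,3,4)→(2,-1,3)
f: reduced (well bottom): (2,-1,3) with a≤c, −a<b≤a
g: flip: (139,33,2)→(2,-33,139)
g: translate: b→-1 (≡-33 mod 4), so (2,-33,139)→(2,-1,3)
g: reduced (well bottom): (2,-1,3) with a≤c, −a<b≤a
reduced forms (2, -1, 3) vs (2, -1, 3) ⇒ equivalent

yes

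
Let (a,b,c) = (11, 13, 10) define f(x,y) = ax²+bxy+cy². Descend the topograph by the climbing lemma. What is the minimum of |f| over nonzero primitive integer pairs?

translate: b→-9 (≡13 mod 22), so (11,13,10)→(11,-9,8)
flip: (11,-9,8)→(8,9,11)
translate: b→-7 (≡9 mod 16), so (8,9,11)→(8,-7,10)
reduced (well bottom): (8,-7,10) with a≤c, −a<b≤a
well minimum = a = 8

8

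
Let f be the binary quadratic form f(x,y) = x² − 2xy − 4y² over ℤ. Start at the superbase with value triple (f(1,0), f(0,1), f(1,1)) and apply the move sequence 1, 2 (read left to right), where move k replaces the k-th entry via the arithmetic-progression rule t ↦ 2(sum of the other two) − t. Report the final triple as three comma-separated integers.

start (1,-4,-5) = (f(1,0),f(0,1),f(1,1))
replace slot 1: 2·((-4)+(-5)) − 1 = -19 → (-19,-4,-5)
replace slot 2: 2·((-19)+(-5)) − (-4) = -44 → (-19,-44,-5)

-19,-44,-5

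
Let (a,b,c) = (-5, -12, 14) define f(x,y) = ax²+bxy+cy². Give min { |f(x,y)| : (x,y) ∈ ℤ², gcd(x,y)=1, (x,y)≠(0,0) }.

descent: ρ → (14,12,-5)  [lands on river]
river: ρ → (-5,18,5)
river: ρ → (5,12,-14)
river: ρ → (-14,16,3)
river: ρ → (3,20,-2)
river: ρ → (-2,20,3)
river: ρ → (3,16,-14)
river: ρ → (-14,12,5)
river: ρ → (5,18,-5)
river: ρ → (-5,12,14)
river: ρ → (14,16,-3)
river: ρ → (-3,20,2)
river: ρ → (2,20,-3)
river: ρ → (-3,16,14)
closes: descent 1, river 14
min |a| on river = 2

2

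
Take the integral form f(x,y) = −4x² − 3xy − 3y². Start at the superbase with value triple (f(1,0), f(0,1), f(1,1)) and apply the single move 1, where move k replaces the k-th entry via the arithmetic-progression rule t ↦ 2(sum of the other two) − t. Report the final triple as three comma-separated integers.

start (-4,-3,-10) = (f(1,0),f(0,1),f(1,1))
replace slot 1: 2·((-3)+(-10)) − (-4) = -22 → (-22,-3,-10)

-22,-3,-10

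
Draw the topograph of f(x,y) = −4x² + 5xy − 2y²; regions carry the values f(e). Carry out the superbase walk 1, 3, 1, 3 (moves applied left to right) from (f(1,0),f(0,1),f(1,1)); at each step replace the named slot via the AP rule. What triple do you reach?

start (-4,-2,-1) = (f(1,0),f(0,1),f(1,1))
replace slot 1: 2·((-2)+(-1)) − (-4) = -2 → (-2,-2,-1)
replace slot 3: 2·((-2)+(-2)) − (-1) = -7 → (-2,-2,-7)
replace slot 1: 2·((-2)+(-7)) − (-2) = -16 → (-16,-2,-7)
replace slot 3: 2·((-16)+(-2)) − (-7) = -29 → (-16,-2,-29)

-16,-2,-29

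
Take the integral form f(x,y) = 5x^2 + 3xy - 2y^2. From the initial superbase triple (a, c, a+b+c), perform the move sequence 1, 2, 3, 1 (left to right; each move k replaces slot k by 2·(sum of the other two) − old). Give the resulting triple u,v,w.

start (5,-2,6) = (f(1,0),f(0,1),f(1,1))
replace slot 1: 2·((-2)+6) − 5 = 3 → (3,-2,6)
replace slot 2: 2·(3+6) − (-2) = 20 → (3,20,6)
replace slot 3: 2·(3+20) − 6 = 40 → (3,20,40)
replace slot 1: 2·(20+40) − 3 = 117 → (117,20,40)

117,20,40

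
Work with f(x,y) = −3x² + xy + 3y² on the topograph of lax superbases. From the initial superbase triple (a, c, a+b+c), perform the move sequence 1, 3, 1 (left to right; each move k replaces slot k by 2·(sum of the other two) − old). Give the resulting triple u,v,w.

start (-3,3,1) = (f(1,0),f(0,1),f(1,1))
replace slot 1: 2·(3+1) − (-3) = 11 → (11,3,1)
replace slot 3: 2·(11+3) − 1 = 27 → (11,3,27)
replace slot 1: 2·(3+27) − 11 = 49 → (49,3,27)

49,3,27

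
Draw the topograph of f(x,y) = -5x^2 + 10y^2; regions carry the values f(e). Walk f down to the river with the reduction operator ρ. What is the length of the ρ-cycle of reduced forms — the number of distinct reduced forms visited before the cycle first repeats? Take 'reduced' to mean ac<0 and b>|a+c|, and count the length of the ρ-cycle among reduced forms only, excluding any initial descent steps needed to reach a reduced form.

D = 200, ⌊√D⌋ = 14
descent: ρ → (10,0,-5)
descent: ρ → (-5,10,5)  [lands on river]
river: ρ → (5,10,-5)
ρ-cycle length = 2 (tail of 2 descent steps not counted)

2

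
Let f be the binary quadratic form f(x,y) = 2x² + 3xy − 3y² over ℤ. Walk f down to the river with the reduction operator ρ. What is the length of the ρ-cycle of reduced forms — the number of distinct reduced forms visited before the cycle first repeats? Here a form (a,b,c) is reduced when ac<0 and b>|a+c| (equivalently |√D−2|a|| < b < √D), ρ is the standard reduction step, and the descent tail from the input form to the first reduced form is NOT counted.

D = 33, ⌊√D⌋ = 5
river: ρ → (-3,3,2)
river: ρ → (2,5,-1)
river: ρ → (-1,5,2)
river: ρ → (2,3,-3)
ρ-cycle length = 4 (tail of 0 descent steps not counted)

4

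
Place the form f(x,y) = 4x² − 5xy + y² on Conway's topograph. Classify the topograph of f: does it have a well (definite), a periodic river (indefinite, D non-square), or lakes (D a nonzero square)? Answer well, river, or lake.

D = b²−4ac = (-5)² − 4·4·1 = 9
D = 3² is a perfect square ⇒ form factors over ℤ ⇒ lakes

lake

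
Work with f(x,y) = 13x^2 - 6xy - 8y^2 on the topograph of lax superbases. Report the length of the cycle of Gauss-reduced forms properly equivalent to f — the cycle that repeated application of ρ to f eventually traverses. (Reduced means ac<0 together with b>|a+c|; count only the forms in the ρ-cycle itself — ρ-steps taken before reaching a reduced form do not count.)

D = 452, ⌊√D⌋ = 21
descent: ρ → (-8,6,13)  [lands on river]
river: ρ → (13,20,-1)
river: ρ → (-1,20,13)
river: ρ → (13,6,-8)
river: ρ → (-8,10,11)
river: ρ → (11,12,-7)
river: ρ → (-7,16,7)
river: ρ → (7,12,-11)
river: ρ → (-11,10,8)
river: ρ → (8,6,-13)
river: ρ → (-13,20,1)
river: ρ → (1,20,-13)
river: ρ → (-13,6,8)
river: ρ → (8,10,-11)
river: ρ → (-11,12,7)
river: ρ → (7,16,-7)
river: ρ → (-7,12,11)
river: ρ → (11,10,-8)
ρ-cycle length = 18 (tail of 1 descent step not counted)

18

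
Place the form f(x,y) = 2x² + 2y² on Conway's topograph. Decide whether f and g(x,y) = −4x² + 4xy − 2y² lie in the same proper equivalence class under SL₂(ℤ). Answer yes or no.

D₁ = -16, D₂ = -16
f: reduced (well bottom): (2,0,2) with a≤c, −a<b≤a
g is negative-definite; reduce −g:
−g: translate: b→4 (≡-4 mod 8), so (4,-4,2)→(4,4,2)
−g: flip: (4,4,2)→(2,-4,4)
−g: translate: b→0 (≡-4 mod 4), so (2,-4,4)→(2,0,2)
−g: reduced (well bottom): (2,0,2) with a≤c, −a<b≤a
flip sign back: reduced form of g is (-2,0,-2)
reduced forms (2, 0, 2) vs (-2, 0, -2) ⇒ inequivalent

no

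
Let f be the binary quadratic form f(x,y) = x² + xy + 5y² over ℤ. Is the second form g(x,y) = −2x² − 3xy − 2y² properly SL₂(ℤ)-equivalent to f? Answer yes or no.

D₁ = -19, D₂ = -7
discriminants differ ⇒ not SL₂(ℤ)-equivalent

no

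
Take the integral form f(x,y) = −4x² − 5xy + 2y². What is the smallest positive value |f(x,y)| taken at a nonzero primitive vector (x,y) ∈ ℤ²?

descent: ρ → (2,5,-4)  [lands on river]
river: ρ → (-4,3,3)
river: ρ → (3,3,-4)
river: ρ → (-4,5,2)
river: ρ → (2,7,-1)
river: ρ → (-1,7,2)
closes: descent 1, river 6
min |a| on river = 1

1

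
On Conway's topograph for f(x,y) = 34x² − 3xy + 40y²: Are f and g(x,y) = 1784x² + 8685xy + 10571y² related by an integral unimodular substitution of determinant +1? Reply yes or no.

D₁ = -5431, D₂ = -5431
f: reduced (well bottom): (34,-3,40) with a≤c, −a<b≤a
g: translate: b→1549 (≡8685 mod 3568), so (1784,8685,10571)→(1784,1549,337)
g: flip: (1784,1549,337)→(337,-1549,1784)
g: translate: b→-201 (≡-1549 mod 674), so (337,-1549,1784)→(337,-201,34)
g: flip: (337,-201,34)→(34,201,337)
g: translate: b→-3 (≡201 mod 68), so (34,201,337)→(34,-3,40)
g: reduced (well bottom): (34,-3,40) with a≤c, −a<b≤a
reduced forms (34, -3, 40) vs (34, -3, 40) ⇒ equivalent

yes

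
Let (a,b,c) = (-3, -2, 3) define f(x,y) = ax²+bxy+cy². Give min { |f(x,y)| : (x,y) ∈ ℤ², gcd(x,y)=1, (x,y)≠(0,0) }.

descent: ρ → (3,2,-3)  [lands on river]
river: ρ → (-3,4,2)
river: ρ → (2,4,-3)
river: ρ → (-3,2,3)
river: ρ → (3,4,-2)
river: ρ → (-2,4,3)
closes: descent 1, river 6
min |a| on river = 2

2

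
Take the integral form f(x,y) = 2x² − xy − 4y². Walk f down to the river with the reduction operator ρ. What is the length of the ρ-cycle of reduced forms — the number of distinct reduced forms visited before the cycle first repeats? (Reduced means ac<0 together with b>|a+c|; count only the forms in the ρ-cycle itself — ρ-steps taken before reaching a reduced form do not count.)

D = 33, ⌊√D⌋ = 5
descent: ρ → (-4,1,2)
descent: ρ → (2,3,-3)  [lands on river]
river: ρ → (-3,3,2)
river: ρ → (2,5,-1)
river: ρ → (-1,5,2)
ρ-cycle length = 4 (tail of 2 descent steps not counted)

4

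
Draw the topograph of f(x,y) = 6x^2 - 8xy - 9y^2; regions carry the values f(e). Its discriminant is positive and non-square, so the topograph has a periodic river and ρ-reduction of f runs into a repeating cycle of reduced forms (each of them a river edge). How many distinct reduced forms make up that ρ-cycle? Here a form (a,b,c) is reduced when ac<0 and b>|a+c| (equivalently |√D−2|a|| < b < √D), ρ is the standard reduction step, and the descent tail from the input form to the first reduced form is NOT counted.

D = 280, ⌊√D⌋ = 16
descent: ρ → (-9,8,6)  [lands on river]
river: ρ → (6,16,-1)
river: ρ → (-1,16,6)
river: ρ → (6,8,-9)
river: ρ → (-9,10,5)
river: ρ → (5,10,-9)
ρ-cycle length = 6 (tail of 1 descent step not counted)

6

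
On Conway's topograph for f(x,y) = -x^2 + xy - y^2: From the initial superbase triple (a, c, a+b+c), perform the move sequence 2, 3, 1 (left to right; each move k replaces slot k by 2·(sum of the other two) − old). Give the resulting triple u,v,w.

start (-1,-1,-1) = (f(1,0),f(0,1),f(1,1))
replace slot 2: 2·((-1)+(-1)) − (-1) = -3 → (-1,-3,-1)
replace slot 3: 2·((-1)+(-3)) − (-1) = -7 → (-1,-3,-7)
replace slot 1: 2·((-3)+(-7)) − (-1) = -19 → (-19,-3,-7)

-19,-3,-7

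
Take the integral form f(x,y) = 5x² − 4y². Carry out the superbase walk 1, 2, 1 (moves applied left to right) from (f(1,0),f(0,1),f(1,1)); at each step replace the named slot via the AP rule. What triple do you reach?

start (5,-4,1) = (f(1,0),f(0,1),f(1,1))
replace slot 1: 2·((-4)+1) − 5 = -11 → (-11,-4,1)
replace slot 2: 2·((-11)+1) − (-4) = -16 → (-11,-16,1)
replace slot 1: 2·((-16)+1) − (-11) = -19 → (-19,-16,1)

-19,-16,1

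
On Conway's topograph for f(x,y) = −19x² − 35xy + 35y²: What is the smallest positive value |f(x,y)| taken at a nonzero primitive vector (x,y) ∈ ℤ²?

descent: ρ → (35,35,-19)  [lands on river]
river: ρ → (-19,41,29)
river: ρ → (29,17,-31)
river: ρ → (-31,45,15)
river: ρ → (15,45,-31)
river: ρ → (-31,17,29)
river: ρ → (29,41,-19)
river: ρ → (-19,35,35)
closes: descent 1, river 8
min |a| on river = 15

15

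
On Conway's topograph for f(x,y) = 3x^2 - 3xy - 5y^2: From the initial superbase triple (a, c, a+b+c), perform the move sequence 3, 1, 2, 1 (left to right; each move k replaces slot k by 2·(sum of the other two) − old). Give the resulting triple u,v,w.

start (3,-5,-5) = (f(1,0),f(0,1),f(1,1))
replace slot 3: 2·(3+(-5)) − (-5) = 1 → (3,-5,1)
replace slot 1: 2·((-5)+1) − 3 = -11 → (-11,-5,1)
replace slot 2: 2·((-11)+1) − (-5) = -15 → (-11,-15,1)
replace slot 1: 2·((-15)+1) − (-11) = -17 → (-17,-15,1)

-17,-15,1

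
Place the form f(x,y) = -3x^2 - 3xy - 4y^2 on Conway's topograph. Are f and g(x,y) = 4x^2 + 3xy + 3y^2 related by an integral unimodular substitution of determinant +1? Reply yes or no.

D₁ = -39, D₂ = -39
f is negative-definite; reduce −f:
−f: reduced (well bottom): (3,3,4) with a≤c, −a<b≤a
flip sign back: reduced form of f is (-3,-3,-4)
g: flip: (4,3,3)→(3,-3,4)
g: translate: b→3 (≡-3 mod 6), so (3,-3,4)→(3,3,4)
g: reduced (well bottom): (3,3,4) with a≤c, −a<b≤a
reduced forms (-3, -3, -4) vs (3, 3, 4) ⇒ inequivalent

no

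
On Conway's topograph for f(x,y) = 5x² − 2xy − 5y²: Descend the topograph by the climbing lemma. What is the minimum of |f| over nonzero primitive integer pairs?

descent: ρ → (-5,2,5)  [lands on river]
river: ρ → (5,8,-2)
river: ρ → (-2,8,5)
river: ρ → (5,2,-5)
river: ρ → (-5,8,2)
river: ρ → (2,8,-5)
closes: descent 1, river 6
min |a| on river = 2

2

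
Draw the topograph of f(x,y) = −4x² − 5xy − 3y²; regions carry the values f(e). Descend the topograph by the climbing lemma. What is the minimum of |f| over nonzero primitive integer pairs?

translate: b→-3 (≡5 mod 8), so (4,5,3)→(4,-3,2)
flip: (4,-3,2)→(2,3,4)
translate: b→-1 (≡3 mod 4), so (2,3,4)→(2,-1,3)
reduced (well bottom): (2,-1,3) with a≤c, −a<b≤a
well minimum |f| = |-2| = 2 (negative-definite)

2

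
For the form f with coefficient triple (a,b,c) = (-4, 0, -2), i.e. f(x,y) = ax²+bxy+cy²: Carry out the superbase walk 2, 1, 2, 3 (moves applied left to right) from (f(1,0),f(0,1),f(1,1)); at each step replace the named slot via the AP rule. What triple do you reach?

start (-4,-2,-6) = (f(1,0),f(0,1),f(1,1))
replace slot 2: 2·((-4)+(-6)) − (-2) = -18 → (-4,-18,-6)
replace slot 1: 2·((-18)+(-6)) − (-4) = -44 → (-44,-18,-6)
replace slot 2: 2·((-44)+(-6)) − (-18) = -82 → (-44,-82,-6)
replace slot 3: 2·((-44)+(-82)) − (-6) = -246 → (-44,-82,-246)

-44,-82,-246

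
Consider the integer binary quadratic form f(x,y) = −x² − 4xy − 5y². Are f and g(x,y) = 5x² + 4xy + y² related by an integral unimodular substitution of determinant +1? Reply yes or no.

D₁ = -4, D₂ = -4
f is negative-definite; reduce −f:
−f: translate: b→0 (≡4 mod 2), so (1,4,5)→(1,0,1)
−f: reduced (well bottom): (1,0,1) with a≤c, −a<b≤a
flip sign back: reduced form of f is (-1,0,-1)
g: flip: (5,4,1)→(1,-4,5)
g: translate: b→0 (≡-4 mod 2), so (1,-4,5)→(1,0,1)
g: reduced (well bottom): (1,0,1) with a≤c, −a<b≤a
reduced forms (-1, 0, -1) vs (1, 0, 1) ⇒ inequivalent

no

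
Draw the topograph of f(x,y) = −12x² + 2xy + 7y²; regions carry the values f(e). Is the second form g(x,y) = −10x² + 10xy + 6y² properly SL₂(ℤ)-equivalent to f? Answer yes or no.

D₁ = 340, D₂ = 340
river cycle of f (length 14): (7, 12, -7), (-7, 16, 3), (3, 14, -12), (-12, 10, 5), (5, 10, -12), (-12, 14, 3), (3, 16, -7), (-7, 12, 7), (7, 16, -3), (-3, 14, 12), … (4 more)
river cycle of g (length 6): (6, 14, -6), (-6, 10, 10), (10, 10, -6), (-6, 14, 6), (6, 10, -10), (-10, 10, 6)
cycles differ ⇒ inequivalent

no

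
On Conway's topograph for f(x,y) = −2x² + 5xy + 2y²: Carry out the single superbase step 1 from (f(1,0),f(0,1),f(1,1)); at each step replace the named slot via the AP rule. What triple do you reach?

start (-2,2,5) = (f(1,0),f(0,1),f(1,1))
replace slot 1: 2·(2+5) − (-2) = 16 → (16,2,5)

16,2,5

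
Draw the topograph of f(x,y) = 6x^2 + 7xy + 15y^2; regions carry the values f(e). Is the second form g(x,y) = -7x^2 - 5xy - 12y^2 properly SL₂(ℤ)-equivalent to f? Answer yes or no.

D₁ = -311, D₂ = -311
f: translate: b→-5 (≡7 mod 12), so (6,7,15)→(6,-5,14)
f: reduced (well bottom): (6,-5,14) with a≤c, −a<b≤a
g is negative-definite; reduce −g:
−g: reduced (well bottom): (7,5,12) with a≤c, −a<b≤a
flip sign back: reduced form of g is (-7,-5,-12)
reduced forms (6, -5, 14) vs (-7, -5, -12) ⇒ inequivalent

no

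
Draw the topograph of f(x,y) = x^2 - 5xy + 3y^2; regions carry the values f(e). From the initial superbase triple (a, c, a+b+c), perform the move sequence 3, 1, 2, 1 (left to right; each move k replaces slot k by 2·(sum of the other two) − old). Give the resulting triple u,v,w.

start (1,3,-1) = (f(1,0),f(0,1),f(1,1))
replace slot 3: 2·(1+3) − (-1) = 9 → (1,3,9)
replace slot 1: 2·(3+9) − 1 = 23 → (23,3,9)
replace slot 2: 2·(23+9) − 3 = 61 → (23,61,9)
replace slot 1: 2·(61+9) − 23 = 117 → (117,61,9)

117,61,9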